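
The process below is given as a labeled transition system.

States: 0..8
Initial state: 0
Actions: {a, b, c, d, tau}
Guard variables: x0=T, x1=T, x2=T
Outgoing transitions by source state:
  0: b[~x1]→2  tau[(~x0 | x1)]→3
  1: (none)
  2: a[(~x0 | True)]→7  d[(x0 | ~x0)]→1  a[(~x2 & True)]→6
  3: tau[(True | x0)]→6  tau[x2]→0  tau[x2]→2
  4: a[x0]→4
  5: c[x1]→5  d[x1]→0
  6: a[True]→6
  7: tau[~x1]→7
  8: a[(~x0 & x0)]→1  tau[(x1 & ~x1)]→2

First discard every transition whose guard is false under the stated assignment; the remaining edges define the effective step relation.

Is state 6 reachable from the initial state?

Answer: REACHABLE

Working:
Guard filter leaves 10 enabled edge(s).
Layer 0: {0}
Layer 1: {3}  cumulative {0,3}
Layer 2: {2,6}  cumulative {0,2,3,6}
Layer 3: {1,7}  cumulative {0,1,2,3,6,7}
Reach set: {0,1,2,3,6,7}
witness 6: tau·tau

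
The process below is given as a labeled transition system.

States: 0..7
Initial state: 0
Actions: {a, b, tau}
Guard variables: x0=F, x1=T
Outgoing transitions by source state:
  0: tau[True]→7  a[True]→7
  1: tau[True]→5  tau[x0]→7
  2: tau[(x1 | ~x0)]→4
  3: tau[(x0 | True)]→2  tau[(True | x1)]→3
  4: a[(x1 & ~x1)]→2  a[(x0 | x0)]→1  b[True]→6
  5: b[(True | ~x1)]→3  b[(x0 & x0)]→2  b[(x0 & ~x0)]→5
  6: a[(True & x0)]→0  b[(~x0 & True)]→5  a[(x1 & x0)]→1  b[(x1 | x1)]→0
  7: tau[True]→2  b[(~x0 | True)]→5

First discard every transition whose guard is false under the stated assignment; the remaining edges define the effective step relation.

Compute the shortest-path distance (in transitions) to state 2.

Breadth-first toward 2:
  depth 0: {0}
  depth 1: {7}
  depth 2: {2,5}
2 enters at depth 2; path a·tau

Answer: 2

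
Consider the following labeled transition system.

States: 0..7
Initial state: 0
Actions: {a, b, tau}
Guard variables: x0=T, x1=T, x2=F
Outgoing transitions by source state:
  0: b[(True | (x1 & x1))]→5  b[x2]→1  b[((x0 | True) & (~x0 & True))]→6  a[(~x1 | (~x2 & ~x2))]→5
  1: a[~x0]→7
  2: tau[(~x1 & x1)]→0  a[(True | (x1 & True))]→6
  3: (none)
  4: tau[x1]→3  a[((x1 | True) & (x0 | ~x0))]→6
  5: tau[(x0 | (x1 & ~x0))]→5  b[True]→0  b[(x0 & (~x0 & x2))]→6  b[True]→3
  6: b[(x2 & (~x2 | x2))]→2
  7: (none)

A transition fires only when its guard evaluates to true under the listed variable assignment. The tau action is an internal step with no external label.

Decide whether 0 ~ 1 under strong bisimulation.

Refine partition for ~:
  round 0: {{0,1,2,3,4,5,6,7}}
  round 1: {{0},{1,3,6,7},{2},{4},{5}}
stable after 2 split(s): 5 block(s)
class of 0: {0}; class of 1: {1,3,6,7}

Answer: NOT BISIMILAR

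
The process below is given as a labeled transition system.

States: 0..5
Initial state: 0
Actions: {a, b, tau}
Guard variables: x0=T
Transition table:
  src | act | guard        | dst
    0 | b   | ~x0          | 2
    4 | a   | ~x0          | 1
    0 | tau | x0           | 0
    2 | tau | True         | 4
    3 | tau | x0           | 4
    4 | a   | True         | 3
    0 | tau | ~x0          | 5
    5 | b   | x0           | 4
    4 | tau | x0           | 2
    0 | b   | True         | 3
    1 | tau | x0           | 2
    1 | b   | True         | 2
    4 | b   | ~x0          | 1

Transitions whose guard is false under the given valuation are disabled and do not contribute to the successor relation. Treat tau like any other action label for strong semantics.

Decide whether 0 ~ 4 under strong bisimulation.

Refine partition for ~:
  P[0] = {{0,1,2,3,4,5}}
  P[1] = {{0,1},{2,3},{4},{5}}
  P[2] = {{0},{1},{2,3},{4},{5}}
5 equivalence class(es) (converged in 3)
class of 0: {0}; class of 4: {4}

Answer: NOT BISIMILAR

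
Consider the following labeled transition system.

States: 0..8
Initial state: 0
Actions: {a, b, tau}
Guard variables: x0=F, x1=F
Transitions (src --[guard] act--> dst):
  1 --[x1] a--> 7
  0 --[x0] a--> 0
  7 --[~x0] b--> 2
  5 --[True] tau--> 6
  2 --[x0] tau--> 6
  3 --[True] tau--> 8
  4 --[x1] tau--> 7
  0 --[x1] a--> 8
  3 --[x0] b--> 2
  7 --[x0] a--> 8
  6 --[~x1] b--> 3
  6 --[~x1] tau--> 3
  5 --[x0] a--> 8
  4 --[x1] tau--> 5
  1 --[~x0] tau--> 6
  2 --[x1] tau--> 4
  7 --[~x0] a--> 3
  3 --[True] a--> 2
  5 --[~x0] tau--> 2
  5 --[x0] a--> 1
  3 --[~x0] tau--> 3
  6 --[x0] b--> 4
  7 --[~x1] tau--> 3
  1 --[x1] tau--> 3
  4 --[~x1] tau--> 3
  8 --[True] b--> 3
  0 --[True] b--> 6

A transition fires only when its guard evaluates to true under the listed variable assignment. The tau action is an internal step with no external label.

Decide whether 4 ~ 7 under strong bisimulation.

Refine partition for ~:
  P[0] = {{0,1,2,3,4,5,6,7,8}}
  P[1] = {{0,8},{1,4,5},{2},{3},{6},{7}}
  P[2] = {{0},{1},{2},{3},{4},{5},{6},{7},{8}}
9 equivalence class(es) (converged in 3)
class of 4: {4}; class of 7: {7}

Answer: NOT BISIMILAR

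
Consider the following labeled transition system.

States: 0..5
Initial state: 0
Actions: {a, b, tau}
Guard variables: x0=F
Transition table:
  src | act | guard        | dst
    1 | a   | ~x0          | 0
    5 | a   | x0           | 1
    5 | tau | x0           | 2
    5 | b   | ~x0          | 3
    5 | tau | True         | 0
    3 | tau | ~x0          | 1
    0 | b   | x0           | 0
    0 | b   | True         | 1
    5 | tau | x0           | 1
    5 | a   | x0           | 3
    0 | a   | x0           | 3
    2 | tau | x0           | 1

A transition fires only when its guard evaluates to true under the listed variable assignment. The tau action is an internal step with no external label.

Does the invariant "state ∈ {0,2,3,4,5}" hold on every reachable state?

Inv-set: {0,2,3,4,5}
Reachable = {0,1}
  0: ✓
  1: ✗ unsafe
witness against invariant: b → 1

Answer: INVARIANT VIOLATED at state 1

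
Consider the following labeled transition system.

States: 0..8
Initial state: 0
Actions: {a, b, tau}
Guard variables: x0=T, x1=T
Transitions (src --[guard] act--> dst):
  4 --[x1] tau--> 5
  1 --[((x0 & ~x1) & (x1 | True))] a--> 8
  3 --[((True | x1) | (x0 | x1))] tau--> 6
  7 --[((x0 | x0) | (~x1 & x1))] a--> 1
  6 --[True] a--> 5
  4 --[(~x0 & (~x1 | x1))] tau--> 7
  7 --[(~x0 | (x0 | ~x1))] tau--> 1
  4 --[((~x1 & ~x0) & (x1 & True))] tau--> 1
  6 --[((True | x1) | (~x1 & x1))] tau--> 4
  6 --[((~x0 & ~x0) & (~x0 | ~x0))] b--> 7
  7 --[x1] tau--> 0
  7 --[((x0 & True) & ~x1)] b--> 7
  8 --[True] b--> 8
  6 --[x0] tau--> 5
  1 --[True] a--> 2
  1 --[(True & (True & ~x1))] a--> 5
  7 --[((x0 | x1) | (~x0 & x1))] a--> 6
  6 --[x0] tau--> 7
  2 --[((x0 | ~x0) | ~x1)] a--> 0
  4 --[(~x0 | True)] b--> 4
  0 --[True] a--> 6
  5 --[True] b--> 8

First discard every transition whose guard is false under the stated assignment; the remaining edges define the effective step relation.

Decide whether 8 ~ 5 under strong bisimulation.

Answer: BISIMILAR

Working:
Refine partition for ~:
  π0 = {{0,1,2,3,4,5,6,7,8}}
  π1 = {{0,1,2},{3},{4},{5,8},{6,7}}
  π2 = {{0},{1,2},{3},{4},{5,8},{6},{7}}
  π3 = {{0},{1},{2},{3},{4},{5,8},{6},{7}}
stable after 4 split(s): 8 block(s)
class of 8: {5,8}; class of 5: {5,8}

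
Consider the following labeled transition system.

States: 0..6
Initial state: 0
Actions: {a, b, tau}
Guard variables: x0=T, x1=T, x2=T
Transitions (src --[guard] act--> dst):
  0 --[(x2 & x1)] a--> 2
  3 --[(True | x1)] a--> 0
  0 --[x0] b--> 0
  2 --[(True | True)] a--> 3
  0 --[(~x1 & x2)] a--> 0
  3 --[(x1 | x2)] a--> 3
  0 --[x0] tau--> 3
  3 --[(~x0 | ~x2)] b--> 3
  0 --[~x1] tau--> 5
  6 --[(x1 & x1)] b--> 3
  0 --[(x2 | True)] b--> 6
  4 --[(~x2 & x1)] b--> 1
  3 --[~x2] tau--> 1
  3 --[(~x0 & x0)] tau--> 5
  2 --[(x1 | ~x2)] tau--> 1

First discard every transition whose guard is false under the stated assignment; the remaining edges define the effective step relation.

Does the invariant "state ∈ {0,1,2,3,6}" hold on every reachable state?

Answer: INVARIANT HOLDS

Trace:
Inv-set: {0,1,2,3,6}
Reachable = {0,1,2,3,6}
  0: ✓
  1: ✓
  2: ✓
  3: ✓
  6: ✓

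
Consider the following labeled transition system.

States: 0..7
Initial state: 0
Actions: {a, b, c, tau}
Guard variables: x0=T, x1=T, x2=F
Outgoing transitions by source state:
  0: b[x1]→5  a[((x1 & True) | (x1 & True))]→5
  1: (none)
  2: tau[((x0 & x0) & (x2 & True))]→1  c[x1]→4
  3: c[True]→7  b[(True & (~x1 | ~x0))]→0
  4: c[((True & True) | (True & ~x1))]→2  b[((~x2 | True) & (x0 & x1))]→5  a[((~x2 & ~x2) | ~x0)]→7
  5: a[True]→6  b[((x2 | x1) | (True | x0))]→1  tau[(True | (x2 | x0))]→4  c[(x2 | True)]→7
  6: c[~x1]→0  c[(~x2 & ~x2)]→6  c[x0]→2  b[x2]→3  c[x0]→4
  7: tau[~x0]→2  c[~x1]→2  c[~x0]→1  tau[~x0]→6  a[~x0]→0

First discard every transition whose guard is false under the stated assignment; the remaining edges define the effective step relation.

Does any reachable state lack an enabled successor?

Answer: DEADLOCK at state 1

Analysis:
Reach set: {0,1,2,4,5,6,7}
  0: a→5  b→5  [2 out]
  1: ∅  [no exit]
  2: c→4  [1 out]
  4: a→7  b→5  c→2  [3 out]
  5: a→6  b→1  c→7  tau→4  [4 out]
  6: c→2  c→4  c→6  [3 out]
  7: ∅  [no exit]
trace reaching 1: b·b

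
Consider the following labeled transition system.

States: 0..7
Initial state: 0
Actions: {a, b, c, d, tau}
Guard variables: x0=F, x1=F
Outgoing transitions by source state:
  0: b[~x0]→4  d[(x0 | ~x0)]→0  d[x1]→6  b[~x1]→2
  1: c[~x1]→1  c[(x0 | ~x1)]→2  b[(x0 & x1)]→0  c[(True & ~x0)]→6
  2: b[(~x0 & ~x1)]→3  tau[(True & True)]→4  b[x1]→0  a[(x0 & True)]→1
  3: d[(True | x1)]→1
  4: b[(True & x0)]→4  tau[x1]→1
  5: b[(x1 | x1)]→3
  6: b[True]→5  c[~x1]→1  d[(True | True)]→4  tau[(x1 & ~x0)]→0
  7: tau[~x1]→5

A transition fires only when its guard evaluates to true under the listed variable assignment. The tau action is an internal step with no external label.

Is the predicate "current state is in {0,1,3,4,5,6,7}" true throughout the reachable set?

Allowed set {0,1,3,4,5,6,7}
Reach set: {0,1,2,3,4,5,6}
  0: ok
  1: ok
  2: outside
  3: ok
  4: ok
  5: ok
  6: ok
reach 2 via b — violates

Answer: INVARIANT VIOLATED at state 2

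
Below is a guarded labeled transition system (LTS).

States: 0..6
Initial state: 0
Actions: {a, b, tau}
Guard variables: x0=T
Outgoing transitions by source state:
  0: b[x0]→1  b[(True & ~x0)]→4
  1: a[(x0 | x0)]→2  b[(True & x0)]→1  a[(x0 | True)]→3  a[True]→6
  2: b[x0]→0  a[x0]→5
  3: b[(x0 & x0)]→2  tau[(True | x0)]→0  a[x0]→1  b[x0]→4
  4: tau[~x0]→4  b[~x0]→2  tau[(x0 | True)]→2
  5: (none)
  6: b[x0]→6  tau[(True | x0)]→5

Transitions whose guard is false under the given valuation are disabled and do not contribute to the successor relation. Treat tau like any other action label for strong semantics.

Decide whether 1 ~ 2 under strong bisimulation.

Answer: NOT BISIMILAR

Trace:
Refine partition for ~:
  P[0] = {{0,1,2,3,4,5,6}}
  P[1] = {{0},{1,2},{3},{4},{5},{6}}
  P[2] = {{0},{1},{2},{3},{4},{5},{6}}
7 equivalence class(es) (converged in 3)
class of 1: {1}; class of 2: {2}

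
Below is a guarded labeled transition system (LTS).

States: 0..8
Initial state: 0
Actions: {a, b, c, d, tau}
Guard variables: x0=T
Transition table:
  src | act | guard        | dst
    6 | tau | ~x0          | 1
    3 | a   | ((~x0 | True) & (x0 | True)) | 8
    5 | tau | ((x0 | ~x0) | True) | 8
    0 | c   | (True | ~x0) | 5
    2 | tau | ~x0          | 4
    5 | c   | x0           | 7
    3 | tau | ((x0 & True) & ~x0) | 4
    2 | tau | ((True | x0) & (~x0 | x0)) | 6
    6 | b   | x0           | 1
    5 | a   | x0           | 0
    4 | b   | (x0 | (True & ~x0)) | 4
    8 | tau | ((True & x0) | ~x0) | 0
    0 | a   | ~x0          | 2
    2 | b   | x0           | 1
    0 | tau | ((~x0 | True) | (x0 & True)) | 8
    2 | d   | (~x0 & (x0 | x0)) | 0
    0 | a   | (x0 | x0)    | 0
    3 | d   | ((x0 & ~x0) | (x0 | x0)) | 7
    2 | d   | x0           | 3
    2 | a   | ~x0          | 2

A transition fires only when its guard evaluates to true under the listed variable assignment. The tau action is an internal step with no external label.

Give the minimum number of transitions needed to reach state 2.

Layered search for 2:
  L0 = {0}
  L1 = {5,8}
  L2 = {7}
2 never appears.

Answer: UNREACHABLE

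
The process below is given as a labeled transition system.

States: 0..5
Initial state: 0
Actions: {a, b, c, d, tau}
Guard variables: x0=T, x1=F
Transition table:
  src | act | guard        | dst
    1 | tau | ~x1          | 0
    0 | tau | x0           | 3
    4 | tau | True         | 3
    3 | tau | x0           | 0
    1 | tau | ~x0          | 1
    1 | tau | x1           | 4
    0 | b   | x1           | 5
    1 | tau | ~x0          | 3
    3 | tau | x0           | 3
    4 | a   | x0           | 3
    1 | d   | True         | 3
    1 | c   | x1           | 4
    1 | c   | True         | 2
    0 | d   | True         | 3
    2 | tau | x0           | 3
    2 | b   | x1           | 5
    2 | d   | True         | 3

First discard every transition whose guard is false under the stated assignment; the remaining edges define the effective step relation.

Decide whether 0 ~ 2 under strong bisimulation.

Bisimulation quotient by refinement:
  P[0] = {{0,1,2,3,4,5}}
  P[1] = {{0,2},{1},{3},{4},{5}}
stable after 2 split(s): 5 block(s)
class of 0: {0,2}; class of 2: {0,2}

Answer: BISIMILAR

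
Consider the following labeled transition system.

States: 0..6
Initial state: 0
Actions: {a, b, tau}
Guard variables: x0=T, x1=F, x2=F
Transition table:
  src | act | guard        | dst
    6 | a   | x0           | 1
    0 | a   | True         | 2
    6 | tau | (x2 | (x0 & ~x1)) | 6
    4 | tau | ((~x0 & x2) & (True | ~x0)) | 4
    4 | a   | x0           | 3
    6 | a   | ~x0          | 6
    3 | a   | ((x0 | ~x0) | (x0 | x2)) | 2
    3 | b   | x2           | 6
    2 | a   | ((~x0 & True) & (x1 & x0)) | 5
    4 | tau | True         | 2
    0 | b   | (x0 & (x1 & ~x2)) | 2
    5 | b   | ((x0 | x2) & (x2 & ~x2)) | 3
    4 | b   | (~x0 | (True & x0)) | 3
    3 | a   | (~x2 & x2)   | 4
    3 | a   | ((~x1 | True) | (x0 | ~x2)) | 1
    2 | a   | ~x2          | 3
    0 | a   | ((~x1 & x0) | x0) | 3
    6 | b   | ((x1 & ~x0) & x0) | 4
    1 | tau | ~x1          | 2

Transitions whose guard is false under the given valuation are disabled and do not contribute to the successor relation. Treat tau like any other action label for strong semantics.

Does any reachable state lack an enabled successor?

R = {0,1,2,3}
  0: a→2  a→3  [2 out]
  1: tau→2  [1 out]
  2: a→3  [1 out]
  3: a→1  a→2  [2 out]

Answer: DEADLOCK-FREE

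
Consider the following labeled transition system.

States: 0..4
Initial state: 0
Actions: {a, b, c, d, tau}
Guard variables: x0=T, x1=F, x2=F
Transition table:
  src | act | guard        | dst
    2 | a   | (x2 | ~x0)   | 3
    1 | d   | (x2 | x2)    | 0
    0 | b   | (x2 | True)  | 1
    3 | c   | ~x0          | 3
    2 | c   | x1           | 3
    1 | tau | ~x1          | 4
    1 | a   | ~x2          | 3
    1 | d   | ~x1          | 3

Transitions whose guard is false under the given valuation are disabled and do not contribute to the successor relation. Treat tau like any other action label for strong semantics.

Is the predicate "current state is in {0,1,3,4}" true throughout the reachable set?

Safe = {0,1,3,4}
Reachable = {0,1,3,4}
  0: ok
  1: ok
  3: ok
  4: ok

Answer: INVARIANT HOLDS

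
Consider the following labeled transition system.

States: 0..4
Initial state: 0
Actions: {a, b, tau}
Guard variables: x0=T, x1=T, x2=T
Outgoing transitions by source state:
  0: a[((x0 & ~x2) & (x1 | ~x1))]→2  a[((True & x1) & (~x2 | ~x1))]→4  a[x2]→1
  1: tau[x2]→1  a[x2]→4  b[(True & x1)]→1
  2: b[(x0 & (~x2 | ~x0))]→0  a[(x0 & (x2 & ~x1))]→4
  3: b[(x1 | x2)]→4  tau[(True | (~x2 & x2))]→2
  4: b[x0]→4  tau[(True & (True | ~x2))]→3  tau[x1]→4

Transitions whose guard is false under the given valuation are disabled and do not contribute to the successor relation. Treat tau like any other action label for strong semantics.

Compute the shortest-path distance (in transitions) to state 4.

Layered search for 4:
  depth 0: {0}
  depth 1: {1}
  depth 2: {4}
depth(4)=2, e.g. a·a

Answer: 2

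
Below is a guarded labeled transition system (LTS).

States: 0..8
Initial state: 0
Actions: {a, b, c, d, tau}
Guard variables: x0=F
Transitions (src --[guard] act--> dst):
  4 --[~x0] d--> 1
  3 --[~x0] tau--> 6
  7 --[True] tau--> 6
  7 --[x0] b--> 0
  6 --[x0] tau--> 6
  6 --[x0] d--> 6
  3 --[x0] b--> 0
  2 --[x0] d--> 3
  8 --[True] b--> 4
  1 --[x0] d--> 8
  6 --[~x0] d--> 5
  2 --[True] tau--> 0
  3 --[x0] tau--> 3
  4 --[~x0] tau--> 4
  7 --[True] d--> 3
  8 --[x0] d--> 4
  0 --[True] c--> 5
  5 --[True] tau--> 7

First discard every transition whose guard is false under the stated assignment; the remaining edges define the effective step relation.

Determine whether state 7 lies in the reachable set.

Guard filter leaves 10 enabled edge(s).
Layer 0: {0}
Layer 1: {5}  total {0,5}
Layer 2: {7}  total {0,5,7}
Layer 3: {3,6}  total {0,3,5,6,7}
R = {0,3,5,6,7}
witness 7: c·tau

Answer: REACHABLE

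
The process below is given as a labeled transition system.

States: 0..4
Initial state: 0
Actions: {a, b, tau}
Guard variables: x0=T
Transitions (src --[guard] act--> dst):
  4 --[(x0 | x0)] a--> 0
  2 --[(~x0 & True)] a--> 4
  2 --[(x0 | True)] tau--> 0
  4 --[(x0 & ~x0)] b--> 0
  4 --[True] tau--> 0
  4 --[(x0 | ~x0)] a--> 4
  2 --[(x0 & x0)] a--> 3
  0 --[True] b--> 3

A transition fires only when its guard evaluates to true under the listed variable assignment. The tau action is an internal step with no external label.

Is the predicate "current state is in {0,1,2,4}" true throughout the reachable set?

Safe = {0,1,2,4}
R = {0,3}
  0: safe
  3: ✗ unsafe
witness against invariant: b → 3

Answer: INVARIANT VIOLATED at state 3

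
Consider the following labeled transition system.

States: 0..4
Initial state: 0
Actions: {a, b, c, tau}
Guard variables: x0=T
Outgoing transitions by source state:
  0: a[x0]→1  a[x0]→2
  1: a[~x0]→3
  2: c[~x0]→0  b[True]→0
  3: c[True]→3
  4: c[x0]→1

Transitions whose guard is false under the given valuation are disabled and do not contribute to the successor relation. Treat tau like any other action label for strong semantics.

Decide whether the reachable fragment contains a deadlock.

Reachable = {0,1,2}
  0: a→1  a→2  [2 exit(s)]
  1: ∅  [deadlock]
  2: b→0  [1 exit(s)]
trace reaching 1: a

Answer: DEADLOCK at state 1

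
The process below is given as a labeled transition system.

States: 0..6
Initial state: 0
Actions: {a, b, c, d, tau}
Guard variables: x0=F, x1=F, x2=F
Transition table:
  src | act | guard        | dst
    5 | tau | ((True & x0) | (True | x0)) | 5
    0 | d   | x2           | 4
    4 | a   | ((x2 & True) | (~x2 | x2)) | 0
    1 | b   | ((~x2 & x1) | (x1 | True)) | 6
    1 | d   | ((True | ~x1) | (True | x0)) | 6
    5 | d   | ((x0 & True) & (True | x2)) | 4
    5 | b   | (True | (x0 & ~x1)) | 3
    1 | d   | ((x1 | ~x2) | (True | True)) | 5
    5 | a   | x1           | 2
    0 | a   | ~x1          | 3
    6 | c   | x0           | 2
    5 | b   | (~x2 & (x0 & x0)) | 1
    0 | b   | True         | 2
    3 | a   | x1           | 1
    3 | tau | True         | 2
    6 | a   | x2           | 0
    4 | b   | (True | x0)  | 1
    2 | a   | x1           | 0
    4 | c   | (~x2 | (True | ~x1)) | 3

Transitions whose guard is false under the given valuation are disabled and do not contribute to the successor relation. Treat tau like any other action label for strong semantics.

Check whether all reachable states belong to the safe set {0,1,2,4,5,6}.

Allowed set {0,1,2,4,5,6}
R = {0,2,3}
  0: safe
  2: safe
  3: VIOLATES
witness against invariant: a → 3

Answer: INVARIANT VIOLATED at state 3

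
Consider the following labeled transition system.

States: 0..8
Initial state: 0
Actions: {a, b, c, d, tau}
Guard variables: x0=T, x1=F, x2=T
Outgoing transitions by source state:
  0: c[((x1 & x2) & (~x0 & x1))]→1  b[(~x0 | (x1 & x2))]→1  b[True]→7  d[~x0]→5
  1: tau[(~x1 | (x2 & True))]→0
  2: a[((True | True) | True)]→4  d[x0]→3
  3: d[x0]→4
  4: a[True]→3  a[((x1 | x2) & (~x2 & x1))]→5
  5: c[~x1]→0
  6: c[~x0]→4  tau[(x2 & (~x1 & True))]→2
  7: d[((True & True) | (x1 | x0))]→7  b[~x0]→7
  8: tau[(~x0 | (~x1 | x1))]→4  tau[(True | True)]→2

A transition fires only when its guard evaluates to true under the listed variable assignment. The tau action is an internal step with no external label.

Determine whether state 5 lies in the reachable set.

Answer: UNREACHABLE

Trace:
After dropping false guards: 11 live edges.
L0 = {0}
L1 = {7}  total {0,7}
Reachable = {0,7}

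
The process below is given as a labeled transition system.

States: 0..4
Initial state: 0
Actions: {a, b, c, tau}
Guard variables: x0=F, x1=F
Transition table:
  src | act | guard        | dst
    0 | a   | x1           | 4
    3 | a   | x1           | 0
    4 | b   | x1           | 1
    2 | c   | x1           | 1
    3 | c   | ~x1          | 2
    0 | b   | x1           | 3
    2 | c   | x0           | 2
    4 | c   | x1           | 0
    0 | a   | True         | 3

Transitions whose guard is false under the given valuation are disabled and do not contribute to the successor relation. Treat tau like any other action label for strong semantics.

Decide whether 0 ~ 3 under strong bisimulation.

Bisimulation quotient by refinement:
  π0 = {{0,1,2,3,4}}
  π1 = {{0},{1,2,4},{3}}
stable after 2 split(s): 3 block(s)
0∈{0}, 3∈{3}

Answer: NOT BISIMILAR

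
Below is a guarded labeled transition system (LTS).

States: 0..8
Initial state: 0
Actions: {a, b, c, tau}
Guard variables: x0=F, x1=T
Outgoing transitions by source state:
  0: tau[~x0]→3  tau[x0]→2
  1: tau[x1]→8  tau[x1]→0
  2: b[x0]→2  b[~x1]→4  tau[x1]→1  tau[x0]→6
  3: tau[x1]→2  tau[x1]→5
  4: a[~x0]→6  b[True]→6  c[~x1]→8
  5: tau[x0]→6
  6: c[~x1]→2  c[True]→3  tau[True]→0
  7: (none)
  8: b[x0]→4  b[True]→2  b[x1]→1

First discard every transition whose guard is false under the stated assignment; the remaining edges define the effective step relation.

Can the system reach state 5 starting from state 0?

After dropping false guards: 12 live edges.
Layer 0: {0}
Layer 1: {3}  total {0,3}
Layer 2: {2,5}  total {0,2,3,5}
Layer 3: {1}  total {0,1,2,3,5}
Layer 4: {8}  total {0,1,2,3,5,8}
Reach set: {0,1,2,3,5,8}
trace reaching 5: tau·tau

Answer: REACHABLE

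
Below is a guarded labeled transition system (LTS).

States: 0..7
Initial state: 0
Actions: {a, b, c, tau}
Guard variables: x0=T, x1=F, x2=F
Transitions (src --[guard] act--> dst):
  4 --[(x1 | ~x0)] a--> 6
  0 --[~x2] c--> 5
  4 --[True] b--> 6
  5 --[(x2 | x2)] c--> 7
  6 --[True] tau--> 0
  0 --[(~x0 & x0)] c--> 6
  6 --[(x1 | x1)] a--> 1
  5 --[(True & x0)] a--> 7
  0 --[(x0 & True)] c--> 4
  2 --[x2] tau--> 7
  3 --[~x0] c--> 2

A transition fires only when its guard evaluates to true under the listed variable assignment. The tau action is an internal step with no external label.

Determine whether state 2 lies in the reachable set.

Answer: UNREACHABLE

Trace:
Guard filter leaves 5 enabled edge(s).
L0 = {0}
L1 = {4,5}  now seen {0,4,5}
L2 = {6,7}  now seen {0,4,5,6,7}
Reach set: {0,4,5,6,7}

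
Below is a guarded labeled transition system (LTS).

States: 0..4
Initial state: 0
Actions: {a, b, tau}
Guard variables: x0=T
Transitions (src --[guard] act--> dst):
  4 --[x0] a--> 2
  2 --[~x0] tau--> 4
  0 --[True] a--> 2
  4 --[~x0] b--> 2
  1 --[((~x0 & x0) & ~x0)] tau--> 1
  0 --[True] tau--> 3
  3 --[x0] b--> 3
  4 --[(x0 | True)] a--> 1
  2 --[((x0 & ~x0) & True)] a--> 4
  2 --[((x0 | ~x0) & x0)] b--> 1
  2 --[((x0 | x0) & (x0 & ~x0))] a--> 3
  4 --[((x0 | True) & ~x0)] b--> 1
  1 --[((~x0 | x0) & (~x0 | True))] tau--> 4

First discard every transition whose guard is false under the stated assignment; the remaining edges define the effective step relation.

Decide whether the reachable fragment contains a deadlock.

Answer: DEADLOCK-FREE

Analysis:
R = {0,1,2,3,4}
  0: a→2  tau→3  [2 exit(s)]
  1: tau→4  [1 exit(s)]
  2: b→1  [1 exit(s)]
  3: b→3  [1 exit(s)]
  4: a→1  a→2  [2 exit(s)]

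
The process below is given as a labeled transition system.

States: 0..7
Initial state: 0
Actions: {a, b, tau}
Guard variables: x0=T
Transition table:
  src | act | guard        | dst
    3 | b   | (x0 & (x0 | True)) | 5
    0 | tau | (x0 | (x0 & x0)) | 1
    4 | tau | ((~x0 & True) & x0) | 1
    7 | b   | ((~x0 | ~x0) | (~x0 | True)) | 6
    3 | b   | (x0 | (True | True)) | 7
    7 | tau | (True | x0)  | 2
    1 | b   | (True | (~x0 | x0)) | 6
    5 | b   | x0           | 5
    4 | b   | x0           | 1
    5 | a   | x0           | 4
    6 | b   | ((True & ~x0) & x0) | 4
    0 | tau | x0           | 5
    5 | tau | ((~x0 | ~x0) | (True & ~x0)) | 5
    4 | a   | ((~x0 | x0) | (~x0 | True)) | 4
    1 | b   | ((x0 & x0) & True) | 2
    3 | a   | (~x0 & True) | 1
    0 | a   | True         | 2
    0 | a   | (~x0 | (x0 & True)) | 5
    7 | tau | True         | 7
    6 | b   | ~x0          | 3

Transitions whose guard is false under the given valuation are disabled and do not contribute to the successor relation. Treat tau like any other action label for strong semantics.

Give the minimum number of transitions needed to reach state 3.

Answer: UNREACHABLE

Working:
Breadth-first toward 3:
  Layer 0: {0}
  Layer 1: {1,2,5}
  Layer 2: {4,6}
3 never appears.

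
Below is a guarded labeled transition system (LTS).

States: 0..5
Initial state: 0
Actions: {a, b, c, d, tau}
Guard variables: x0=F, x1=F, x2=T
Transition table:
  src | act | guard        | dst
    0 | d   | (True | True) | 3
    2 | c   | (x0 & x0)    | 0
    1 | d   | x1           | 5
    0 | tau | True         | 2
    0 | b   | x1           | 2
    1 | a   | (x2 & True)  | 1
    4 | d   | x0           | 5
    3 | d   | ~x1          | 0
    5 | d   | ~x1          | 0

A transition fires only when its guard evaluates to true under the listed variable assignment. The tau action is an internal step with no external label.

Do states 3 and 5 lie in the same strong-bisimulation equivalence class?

Answer: BISIMILAR

Trace:
Bisimulation quotient by refinement:
  π0 = {{0,1,2,3,4,5}}
  π1 = {{0},{1},{2,4},{3,5}}
stable after 2 split(s): 4 block(s)
class of 3: {3,5}; class of 5: {3,5}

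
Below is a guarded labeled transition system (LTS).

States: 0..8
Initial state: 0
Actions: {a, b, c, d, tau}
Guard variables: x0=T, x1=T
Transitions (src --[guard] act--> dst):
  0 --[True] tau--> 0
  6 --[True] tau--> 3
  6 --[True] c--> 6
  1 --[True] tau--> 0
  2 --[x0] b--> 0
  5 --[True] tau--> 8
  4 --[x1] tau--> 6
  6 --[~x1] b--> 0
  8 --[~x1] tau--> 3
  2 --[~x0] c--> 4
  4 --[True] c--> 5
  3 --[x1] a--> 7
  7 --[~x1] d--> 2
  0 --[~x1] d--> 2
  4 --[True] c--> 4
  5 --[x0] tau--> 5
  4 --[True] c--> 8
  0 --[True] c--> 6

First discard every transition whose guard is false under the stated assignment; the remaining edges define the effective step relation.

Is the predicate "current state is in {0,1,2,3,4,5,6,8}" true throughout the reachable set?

Allowed set {0,1,2,3,4,5,6,8}
Reach set: {0,3,6,7}
  0: safe
  3: safe
  6: safe
  7: outside
counterexample path to 7: c·tau·a

Answer: INVARIANT VIOLATED at state 7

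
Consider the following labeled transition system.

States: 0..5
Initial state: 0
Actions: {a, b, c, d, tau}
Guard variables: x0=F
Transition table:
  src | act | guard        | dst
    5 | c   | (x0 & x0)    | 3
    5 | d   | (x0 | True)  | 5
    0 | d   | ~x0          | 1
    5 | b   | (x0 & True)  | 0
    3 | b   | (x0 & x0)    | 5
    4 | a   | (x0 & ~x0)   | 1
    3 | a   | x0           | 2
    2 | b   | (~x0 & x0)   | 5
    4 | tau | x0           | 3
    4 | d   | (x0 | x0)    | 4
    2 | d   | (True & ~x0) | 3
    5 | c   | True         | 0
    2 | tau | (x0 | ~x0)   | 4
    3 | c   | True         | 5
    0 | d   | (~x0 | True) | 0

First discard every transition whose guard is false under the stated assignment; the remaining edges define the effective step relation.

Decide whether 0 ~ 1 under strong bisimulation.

Bisimulation quotient by refinement:
  P[0] = {{0,1,2,3,4,5}}
  P[1] = {{0},{1,4},{2},{3},{5}}
5 equivalence class(es) (converged in 2)
[0]={0}  [1]={1,4}

Answer: NOT BISIMILAR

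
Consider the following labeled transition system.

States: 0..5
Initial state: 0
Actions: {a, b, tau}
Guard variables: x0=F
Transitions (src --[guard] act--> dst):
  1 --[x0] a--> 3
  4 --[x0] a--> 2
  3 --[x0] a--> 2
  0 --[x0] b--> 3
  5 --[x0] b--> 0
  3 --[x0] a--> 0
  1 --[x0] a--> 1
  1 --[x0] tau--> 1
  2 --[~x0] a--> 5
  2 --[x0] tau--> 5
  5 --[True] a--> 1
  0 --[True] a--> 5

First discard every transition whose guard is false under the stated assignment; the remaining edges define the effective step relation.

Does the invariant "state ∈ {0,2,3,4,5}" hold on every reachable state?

Safe = {0,2,3,4,5}
Reachable = {0,1,5}
  0: ✓
  1: VIOLATES
  5: ✓
reach 1 via a·a — violates

Answer: INVARIANT VIOLATED at state 1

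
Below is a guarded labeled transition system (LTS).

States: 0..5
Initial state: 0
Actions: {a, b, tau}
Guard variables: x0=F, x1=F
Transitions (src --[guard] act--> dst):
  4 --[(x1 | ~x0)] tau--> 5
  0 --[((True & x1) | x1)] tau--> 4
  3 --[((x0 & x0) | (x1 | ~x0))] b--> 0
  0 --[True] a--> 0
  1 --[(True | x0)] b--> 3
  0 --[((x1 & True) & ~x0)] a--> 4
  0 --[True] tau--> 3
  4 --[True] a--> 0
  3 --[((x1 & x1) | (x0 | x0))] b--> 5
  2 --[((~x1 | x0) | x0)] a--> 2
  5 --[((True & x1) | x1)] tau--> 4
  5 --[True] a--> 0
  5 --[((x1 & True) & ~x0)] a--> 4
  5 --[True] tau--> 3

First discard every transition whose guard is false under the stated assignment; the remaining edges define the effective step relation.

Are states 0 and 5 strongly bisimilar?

Answer: BISIMILAR

Trace:
Bisimulation quotient by refinement:
  round 0: {{0,1,2,3,4,5}}
  round 1: {{0,4,5},{1,3},{2}}
  round 2: {{0,5},{1},{2},{3},{4}}
Fixed point at round 3; 5 class(es).
[0]={0,5}  [5]={0,5}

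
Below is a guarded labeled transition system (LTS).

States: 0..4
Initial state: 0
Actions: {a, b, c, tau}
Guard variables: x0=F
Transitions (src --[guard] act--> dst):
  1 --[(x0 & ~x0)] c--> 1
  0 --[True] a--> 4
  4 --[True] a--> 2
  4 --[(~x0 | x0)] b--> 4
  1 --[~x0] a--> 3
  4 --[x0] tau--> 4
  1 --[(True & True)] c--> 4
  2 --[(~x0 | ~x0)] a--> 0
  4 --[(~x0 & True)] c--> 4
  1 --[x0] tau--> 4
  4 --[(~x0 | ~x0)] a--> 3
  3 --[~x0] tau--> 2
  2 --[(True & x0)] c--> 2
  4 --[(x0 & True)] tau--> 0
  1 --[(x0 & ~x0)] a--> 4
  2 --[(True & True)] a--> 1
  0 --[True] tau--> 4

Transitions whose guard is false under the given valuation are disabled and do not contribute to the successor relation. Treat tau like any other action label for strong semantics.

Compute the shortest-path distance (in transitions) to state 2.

Breadth-first toward 2:
  depth 0: {0}
  depth 1: {4}
  depth 2: {2,3}
first hit 2 at d=2 via a·a

Answer: 2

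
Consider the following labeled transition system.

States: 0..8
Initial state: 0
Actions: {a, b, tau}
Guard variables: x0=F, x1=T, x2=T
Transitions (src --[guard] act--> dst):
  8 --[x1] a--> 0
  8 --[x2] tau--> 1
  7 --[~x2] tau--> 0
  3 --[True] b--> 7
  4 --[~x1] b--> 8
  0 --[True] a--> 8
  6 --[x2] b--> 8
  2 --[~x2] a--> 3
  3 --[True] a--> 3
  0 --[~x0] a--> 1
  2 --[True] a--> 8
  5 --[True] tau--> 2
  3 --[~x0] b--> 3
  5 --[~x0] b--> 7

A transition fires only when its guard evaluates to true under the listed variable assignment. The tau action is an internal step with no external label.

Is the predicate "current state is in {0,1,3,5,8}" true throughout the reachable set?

Allowed set {0,1,3,5,8}
Reachable = {0,1,8}
  0: ✓
  1: ✓
  8: ✓

Answer: INVARIANT HOLDS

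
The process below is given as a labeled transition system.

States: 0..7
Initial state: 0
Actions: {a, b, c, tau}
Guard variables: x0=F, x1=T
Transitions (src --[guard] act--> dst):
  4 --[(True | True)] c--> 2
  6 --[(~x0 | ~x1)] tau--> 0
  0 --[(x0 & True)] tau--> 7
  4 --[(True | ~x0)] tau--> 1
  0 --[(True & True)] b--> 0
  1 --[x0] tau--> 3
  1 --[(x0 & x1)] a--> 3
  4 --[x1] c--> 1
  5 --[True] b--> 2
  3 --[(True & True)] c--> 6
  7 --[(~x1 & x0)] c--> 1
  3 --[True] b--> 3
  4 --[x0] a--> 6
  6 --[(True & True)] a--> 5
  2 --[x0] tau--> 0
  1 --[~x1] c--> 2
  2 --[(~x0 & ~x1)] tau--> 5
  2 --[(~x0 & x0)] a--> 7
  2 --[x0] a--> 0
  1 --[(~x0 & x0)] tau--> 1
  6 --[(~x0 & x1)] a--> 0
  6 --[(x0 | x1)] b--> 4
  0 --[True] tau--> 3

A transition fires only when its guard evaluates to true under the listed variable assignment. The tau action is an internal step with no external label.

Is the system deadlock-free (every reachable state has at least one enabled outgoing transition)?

Reachable = {0,1,2,3,4,5,6}
  0: b→0  tau→3  [deg 2]
  1: ∅  [STUCK]
  2: ∅  [STUCK]
  3: b→3  c→6  [deg 2]
  4: c→1  c→2  tau→1  [deg 3]
  5: b→2  [deg 1]
  6: a→0  a→5  b→4  tau→0  [deg 4]
Path to 1: tau·c·b·c

Answer: DEADLOCK at state 1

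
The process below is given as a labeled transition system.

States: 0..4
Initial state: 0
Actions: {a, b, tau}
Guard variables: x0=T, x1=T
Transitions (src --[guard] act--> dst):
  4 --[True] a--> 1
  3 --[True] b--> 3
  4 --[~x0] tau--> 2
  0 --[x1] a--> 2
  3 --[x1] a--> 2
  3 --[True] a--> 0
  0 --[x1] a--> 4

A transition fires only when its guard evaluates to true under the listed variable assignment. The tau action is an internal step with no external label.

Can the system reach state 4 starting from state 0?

Answer: REACHABLE

Trace:
Guard filter leaves 6 enabled edge(s).
depth 0: {0}
depth 1: {2,4}  cumulative {0,2,4}
depth 2: {1}  cumulative {0,1,2,4}
Reachable = {0,1,2,4}
witness 4: a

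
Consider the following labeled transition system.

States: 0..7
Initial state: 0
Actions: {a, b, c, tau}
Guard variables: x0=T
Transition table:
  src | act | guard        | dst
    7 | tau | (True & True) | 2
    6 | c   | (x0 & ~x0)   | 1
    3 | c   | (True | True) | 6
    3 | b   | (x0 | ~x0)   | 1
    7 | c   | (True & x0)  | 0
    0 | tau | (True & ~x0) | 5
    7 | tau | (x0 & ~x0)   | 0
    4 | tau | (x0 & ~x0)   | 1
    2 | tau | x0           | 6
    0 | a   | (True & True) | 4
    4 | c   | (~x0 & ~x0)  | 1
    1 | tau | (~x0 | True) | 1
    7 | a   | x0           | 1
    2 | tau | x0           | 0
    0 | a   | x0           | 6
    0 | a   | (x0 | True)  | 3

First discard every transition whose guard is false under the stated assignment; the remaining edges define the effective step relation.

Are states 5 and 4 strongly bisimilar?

Refine partition for ~:
  π0 = {{0,1,2,3,4,5,6,7}}
  π1 = {{0},{1,2},{3},{4,5,6},{7}}
  π2 = {{0},{1},{2},{3},{4,5,6},{7}}
6 equivalence class(es) (converged in 3)
5∈{4,5,6}, 4∈{4,5,6}

Answer: BISIMILAR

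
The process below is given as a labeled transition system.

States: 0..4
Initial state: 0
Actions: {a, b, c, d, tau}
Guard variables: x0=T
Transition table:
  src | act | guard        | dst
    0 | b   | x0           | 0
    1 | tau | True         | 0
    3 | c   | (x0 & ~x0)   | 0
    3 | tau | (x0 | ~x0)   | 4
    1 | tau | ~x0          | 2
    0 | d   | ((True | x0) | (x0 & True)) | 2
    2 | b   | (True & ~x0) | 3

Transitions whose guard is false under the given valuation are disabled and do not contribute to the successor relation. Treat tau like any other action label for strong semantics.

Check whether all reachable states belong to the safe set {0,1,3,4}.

Answer: INVARIANT VIOLATED at state 2

Working:
Allowed set {0,1,3,4}
R = {0,2}
  0: safe
  2: ✗ unsafe
witness against invariant: d → 2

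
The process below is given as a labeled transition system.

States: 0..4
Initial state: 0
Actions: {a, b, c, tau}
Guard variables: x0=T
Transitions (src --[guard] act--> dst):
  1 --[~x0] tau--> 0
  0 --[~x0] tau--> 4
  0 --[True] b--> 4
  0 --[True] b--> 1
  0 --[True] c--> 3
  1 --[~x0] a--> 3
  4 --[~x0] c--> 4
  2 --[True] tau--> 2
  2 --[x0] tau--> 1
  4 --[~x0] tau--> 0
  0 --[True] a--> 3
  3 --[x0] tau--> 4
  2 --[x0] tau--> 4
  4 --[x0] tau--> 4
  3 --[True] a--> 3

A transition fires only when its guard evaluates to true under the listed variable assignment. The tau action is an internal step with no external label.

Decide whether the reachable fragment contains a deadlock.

Answer: DEADLOCK at state 1

Analysis:
R = {0,1,3,4}
  0: a→3  b→1  b→4  c→3  [deg 4]
  1: ∅  [deadlock]
  3: a→3  tau→4  [deg 2]
  4: tau→4  [deg 1]
trace reaching 1: b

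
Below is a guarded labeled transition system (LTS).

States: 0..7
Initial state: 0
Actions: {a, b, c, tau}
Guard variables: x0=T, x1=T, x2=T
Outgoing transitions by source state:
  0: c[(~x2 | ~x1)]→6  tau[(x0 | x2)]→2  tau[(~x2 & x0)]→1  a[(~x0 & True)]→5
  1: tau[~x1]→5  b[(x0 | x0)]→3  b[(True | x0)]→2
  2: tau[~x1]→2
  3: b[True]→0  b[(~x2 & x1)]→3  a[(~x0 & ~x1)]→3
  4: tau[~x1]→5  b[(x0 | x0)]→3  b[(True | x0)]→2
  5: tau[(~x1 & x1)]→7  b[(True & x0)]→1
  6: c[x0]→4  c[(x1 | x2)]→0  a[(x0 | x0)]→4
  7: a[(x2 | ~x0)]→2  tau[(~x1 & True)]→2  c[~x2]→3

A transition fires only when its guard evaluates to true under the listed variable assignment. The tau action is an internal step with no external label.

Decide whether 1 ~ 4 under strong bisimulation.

Answer: BISIMILAR

Analysis:
Refine partition for ~:
  π0 = {{0,1,2,3,4,5,6,7}}
  π1 = {{0},{1,3,4,5},{2},{6},{7}}
  π2 = {{0},{1,4},{2},{3},{5},{6},{7}}
Fixed point at round 3; 7 class(es).
[1]={1,4}  [4]={1,4}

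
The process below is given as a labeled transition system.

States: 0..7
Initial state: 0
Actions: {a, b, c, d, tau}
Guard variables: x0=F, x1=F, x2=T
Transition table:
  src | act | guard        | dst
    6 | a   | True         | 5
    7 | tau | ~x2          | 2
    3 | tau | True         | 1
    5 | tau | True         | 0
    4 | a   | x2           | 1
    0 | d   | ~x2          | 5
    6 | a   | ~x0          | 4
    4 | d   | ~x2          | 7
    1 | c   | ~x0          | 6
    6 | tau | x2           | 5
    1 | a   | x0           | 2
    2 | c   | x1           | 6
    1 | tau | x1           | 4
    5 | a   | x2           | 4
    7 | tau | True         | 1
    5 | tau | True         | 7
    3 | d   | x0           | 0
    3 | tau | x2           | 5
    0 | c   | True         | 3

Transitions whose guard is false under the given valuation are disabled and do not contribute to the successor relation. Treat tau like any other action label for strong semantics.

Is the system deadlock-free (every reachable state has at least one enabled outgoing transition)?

R = {0,1,3,4,5,6,7}
  0: c→3  [1 out]
  1: c→6  [1 out]
  3: tau→1  tau→5  [2 out]
  4: a→1  [1 out]
  5: a→4  tau→0  tau→7  [3 out]
  6: a→4  a→5  tau→5  [3 out]
  7: tau→1  [1 out]

Answer: DEADLOCK-FREE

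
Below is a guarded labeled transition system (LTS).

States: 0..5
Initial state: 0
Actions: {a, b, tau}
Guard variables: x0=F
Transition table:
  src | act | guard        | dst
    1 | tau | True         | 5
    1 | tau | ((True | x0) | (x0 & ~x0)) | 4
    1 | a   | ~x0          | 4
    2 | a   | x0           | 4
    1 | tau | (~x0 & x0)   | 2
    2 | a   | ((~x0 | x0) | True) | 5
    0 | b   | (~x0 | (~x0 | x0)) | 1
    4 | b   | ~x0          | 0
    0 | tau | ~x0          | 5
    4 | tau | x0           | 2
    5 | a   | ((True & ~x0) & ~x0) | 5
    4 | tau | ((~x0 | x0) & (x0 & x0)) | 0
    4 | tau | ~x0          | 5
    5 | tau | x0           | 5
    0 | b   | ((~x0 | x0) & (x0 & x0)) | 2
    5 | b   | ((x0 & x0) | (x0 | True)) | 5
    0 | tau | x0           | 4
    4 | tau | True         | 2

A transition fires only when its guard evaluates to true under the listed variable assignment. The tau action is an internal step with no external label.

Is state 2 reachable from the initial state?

Answer: REACHABLE

Working:
After dropping false guards: 11 live edges.
L0 = {0}
L1 = {1,5}  cumulative {0,1,5}
L2 = {4}  cumulative {0,1,4,5}
L3 = {2}  cumulative {0,1,2,4,5}
Reachable = {0,1,2,4,5}
Path to 2: b·tau·tau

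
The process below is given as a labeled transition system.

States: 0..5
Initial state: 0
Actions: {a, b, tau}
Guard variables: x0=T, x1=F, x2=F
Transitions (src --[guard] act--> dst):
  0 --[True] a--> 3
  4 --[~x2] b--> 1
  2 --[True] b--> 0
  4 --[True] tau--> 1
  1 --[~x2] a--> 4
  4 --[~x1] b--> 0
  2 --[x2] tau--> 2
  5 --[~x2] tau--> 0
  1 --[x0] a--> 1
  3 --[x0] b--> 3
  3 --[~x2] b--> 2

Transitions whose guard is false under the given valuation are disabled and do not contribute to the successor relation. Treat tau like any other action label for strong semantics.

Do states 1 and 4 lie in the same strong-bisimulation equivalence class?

Refine partition for ~:
  P[0] = {{0,1,2,3,4,5}}
  P[1] = {{0,1},{2,3},{4},{5}}
  P[2] = {{0},{1},{2},{3},{4},{5}}
Fixed point at round 3; 6 class(es).
class of 1: {1}; class of 4: {4}

Answer: NOT BISIMILAR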